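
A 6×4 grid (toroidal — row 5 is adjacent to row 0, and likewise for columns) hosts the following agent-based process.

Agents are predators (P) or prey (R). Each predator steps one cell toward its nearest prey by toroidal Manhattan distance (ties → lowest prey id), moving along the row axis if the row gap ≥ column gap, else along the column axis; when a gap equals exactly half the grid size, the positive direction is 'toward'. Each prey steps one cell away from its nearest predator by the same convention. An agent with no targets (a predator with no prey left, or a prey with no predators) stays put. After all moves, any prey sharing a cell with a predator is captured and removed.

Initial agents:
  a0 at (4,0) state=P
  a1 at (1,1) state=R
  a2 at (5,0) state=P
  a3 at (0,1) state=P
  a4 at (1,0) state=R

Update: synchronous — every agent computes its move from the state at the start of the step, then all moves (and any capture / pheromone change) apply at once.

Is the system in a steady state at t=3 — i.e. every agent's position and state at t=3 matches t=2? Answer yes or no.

t=1: a0@(5,0):P a1@(2,1):R a2@(0,0):P a3@(1,1):P a4@(2,0):R
t=2: a0@(0,0):P a1@(3,1):R a2@(1,0):P a3@(2,1):P a4@(3,0):R
t=3: a0@(1,0):P a1@(4,1):R a2@(2,0):P a3@(3,1):P a4@(4,0):R

no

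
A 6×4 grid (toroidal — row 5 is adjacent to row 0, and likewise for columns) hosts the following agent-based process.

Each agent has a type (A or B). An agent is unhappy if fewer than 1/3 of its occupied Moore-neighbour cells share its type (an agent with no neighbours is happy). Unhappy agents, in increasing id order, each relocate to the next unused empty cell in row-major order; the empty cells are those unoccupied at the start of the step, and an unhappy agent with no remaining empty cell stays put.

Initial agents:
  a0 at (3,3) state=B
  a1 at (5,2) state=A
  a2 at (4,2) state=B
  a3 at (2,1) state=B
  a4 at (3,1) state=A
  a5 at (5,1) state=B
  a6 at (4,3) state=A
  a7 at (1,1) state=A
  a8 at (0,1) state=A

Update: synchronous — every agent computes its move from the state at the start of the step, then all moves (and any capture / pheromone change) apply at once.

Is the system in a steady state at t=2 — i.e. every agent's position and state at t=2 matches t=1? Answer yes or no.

yes

t=1: a0@(3,3):B a1@(5,2):A a2@(4,2):B a3@(0,0):B a4@(0,2):A a5@(5,1):B a6@(4,3):A a7@(1,1):A a8@(0,1):A
t=2: (unchanged — steady state)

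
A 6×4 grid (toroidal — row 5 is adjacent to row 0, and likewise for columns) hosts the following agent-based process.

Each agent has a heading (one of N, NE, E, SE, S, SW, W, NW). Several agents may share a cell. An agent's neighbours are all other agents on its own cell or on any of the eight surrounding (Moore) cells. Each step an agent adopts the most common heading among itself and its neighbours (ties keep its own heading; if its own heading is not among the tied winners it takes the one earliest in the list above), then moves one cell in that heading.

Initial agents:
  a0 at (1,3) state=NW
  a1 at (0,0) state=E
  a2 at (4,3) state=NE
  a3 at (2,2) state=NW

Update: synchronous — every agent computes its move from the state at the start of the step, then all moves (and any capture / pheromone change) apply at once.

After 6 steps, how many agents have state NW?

3

t=1: a0@(0,2):NW a1@(0,1):E a2@(3,0):NE a3@(1,1):NW
t=2: a0@(5,1):NW a1@(5,0):NW a2@(2,1):NE a3@(0,0):NW
t=3: a0@(4,0):NW a1@(4,3):NW a2@(1,2):NE a3@(5,3):NW
t=4: a0@(3,3):NW a1@(3,2):NW a2@(0,3):NE a3@(4,2):NW
t=5: a0@(2,2):NW a1@(2,1):NW a2@(5,0):NE a3@(3,1):NW
t=6: a0@(1,1):NW a1@(1,0):NW a2@(4,1):NE a3@(2,0):NW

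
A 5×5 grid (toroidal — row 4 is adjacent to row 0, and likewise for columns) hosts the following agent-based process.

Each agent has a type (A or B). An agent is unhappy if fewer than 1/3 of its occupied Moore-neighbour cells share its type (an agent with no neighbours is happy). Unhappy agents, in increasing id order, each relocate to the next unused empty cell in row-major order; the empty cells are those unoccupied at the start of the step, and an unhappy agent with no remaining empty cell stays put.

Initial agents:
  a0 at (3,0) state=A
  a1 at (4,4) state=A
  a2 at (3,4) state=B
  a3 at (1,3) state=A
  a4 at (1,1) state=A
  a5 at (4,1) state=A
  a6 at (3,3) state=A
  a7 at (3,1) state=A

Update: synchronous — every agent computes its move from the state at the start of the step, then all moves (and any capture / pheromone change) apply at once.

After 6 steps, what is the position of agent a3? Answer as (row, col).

(1, 3)

t=1: a0@(3,0):A a1@(4,4):A a2@(0,0):B a3@(1,3):A a4@(1,1):A a5@(4,1):A a6@(3,3):A a7@(3,1):A
t=2: a0@(3,0):A a1@(4,4):A a2@(0,1):B a3@(1,3):A a4@(0,2):A a5@(4,1):A a6@(3,3):A a7@(3,1):A
t=3: a0@(3,0):A a1@(4,4):A a2@(0,0):B a3@(1,3):A a4@(0,2):A a5@(4,1):A a6@(3,3):A a7@(3,1):A
t=4: a0@(3,0):A a1@(4,4):A a2@(0,1):B a3@(1,3):A a4@(0,2):A a5@(4,1):A a6@(3,3):A a7@(3,1):A
t=5: a0@(3,0):A a1@(4,4):A a2@(0,0):B a3@(1,3):A a4@(0,2):A a5@(4,1):A a6@(3,3):A a7@(3,1):A
t=6: a0@(3,0):A a1@(4,4):A a2@(0,1):B a3@(1,3):A a4@(0,2):A a5@(4,1):A a6@(3,3):A a7@(3,1):A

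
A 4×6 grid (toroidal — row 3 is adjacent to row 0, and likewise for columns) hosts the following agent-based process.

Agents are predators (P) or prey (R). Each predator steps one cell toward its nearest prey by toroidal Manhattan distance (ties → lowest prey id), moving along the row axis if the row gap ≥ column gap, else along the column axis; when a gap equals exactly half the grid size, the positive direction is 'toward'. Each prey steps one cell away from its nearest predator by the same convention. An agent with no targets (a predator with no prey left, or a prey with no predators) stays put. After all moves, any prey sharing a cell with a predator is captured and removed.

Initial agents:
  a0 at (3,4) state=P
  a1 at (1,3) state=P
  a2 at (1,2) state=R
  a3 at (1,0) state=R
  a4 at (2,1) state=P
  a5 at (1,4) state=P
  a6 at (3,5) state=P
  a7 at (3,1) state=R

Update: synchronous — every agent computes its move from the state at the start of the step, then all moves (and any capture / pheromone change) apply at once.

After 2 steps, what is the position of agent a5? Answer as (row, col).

(1, 2)

t=1: a0@(3,5):P a1@(1,2):P a2@(1,1):R a3@(0,0):R a4@(3,1):P a5@(1,3):P a6@(3,0):P a7@(0,1):R
t=2: a0@(0,5):P a1@(1,1):P a2@(1,0):R a3@(1,0):R a4@(0,1):P a5@(1,2):P a6@(0,0):P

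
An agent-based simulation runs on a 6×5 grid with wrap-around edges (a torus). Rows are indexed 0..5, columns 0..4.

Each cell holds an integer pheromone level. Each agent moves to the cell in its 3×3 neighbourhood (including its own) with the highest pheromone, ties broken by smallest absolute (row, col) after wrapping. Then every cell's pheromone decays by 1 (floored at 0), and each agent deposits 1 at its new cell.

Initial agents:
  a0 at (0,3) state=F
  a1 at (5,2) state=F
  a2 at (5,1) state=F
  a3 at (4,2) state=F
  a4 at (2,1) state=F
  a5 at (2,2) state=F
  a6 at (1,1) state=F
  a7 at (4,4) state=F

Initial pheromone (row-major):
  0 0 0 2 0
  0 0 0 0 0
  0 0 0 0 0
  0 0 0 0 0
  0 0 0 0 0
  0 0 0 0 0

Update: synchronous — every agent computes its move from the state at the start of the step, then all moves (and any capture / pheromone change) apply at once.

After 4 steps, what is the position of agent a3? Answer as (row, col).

t=1: a0@(0,3) a1@(0,3) a2@(0,0) a3@(3,1) a4@(1,0) a5@(1,1) a6@(0,0) a7@(3,0) | pheromone: 2 0 0 3 0 / 1 1 0 0 0 / 0 0 0 0 0 / 1 1 0 0 0 / 0 0 0 0 0 / 0 0 0 0 0
t=2: a0@(0,3) a1@(0,3) a2@(0,0) a3@(3,0) a4@(0,0) a5@(0,0) a6@(0,0) a7@(3,0) | pheromone: 5 0 0 4 0 / 0 0 0 0 0 / 0 0 0 0 0 / 2 0 0 0 0 / 0 0 0 0 0 / 0 0 0 0 0
t=3: a0@(0,3) a1@(0,3) a2@(0,0) a3@(3,0) a4@(0,0) a5@(0,0) a6@(0,0) a7@(3,0) | pheromone: 8 0 0 5 0 / 0 0 0 0 0 / 0 0 0 0 0 / 3 0 0 0 0 / 0 0 0 0 0 / 0 0 0 0 0
t=4: a0@(0,3) a1@(0,3) a2@(0,0) a3@(3,0) a4@(0,0) a5@(0,0) a6@(0,0) a7@(3,0) | pheromone: 11 0 0 6 0 / 0 0 0 0 0 / 0 0 0 0 0 / 4 0 0 0 0 / 0 0 0 0 0 / 0 0 0 0 0

(3, 0)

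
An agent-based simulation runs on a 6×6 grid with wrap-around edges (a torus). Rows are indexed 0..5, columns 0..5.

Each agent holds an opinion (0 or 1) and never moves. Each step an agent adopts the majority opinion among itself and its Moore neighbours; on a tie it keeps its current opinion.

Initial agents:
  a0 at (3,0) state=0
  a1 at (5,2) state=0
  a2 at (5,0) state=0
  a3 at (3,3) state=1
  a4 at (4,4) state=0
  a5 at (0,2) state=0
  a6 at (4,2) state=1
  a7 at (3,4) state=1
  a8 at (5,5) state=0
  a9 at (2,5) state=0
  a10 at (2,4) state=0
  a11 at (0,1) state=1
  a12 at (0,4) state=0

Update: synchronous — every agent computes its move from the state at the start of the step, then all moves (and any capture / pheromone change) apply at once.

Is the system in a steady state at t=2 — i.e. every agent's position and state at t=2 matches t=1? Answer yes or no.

t=1: a0@(3,0):0 a1@(5,2):0 a2@(5,0):0 a3@(3,3):1 a4@(4,4):0 a5@(0,2):0 a6@(4,2):1 a7@(3,4):0 a8@(5,5):0 a9@(2,5):0 a10@(2,4):0 a11@(0,1):0 a12@(0,4):0
t=2: a0@(3,0):0 a1@(5,2):0 a2@(5,0):0 a3@(3,3):0 a4@(4,4):0 a5@(0,2):0 a6@(4,2):1 a7@(3,4):0 a8@(5,5):0 a9@(2,5):0 a10@(2,4):0 a11@(0,1):0 a12@(0,4):0

no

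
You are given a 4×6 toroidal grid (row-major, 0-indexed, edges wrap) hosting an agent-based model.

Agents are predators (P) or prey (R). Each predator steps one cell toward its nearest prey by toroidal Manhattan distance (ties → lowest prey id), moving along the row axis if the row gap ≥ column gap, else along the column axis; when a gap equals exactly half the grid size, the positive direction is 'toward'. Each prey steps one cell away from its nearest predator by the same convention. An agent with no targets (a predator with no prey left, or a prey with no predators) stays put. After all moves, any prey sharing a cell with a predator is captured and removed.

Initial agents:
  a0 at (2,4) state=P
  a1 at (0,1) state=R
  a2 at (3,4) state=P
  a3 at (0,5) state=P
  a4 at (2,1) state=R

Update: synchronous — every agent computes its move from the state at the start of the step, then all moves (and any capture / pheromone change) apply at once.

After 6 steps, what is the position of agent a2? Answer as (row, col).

(2, 3)

t=1: a0@(2,5):P a1@(0,2):R a2@(3,5):P a3@(0,0):P a4@(2,0):R
t=2: a0@(2,0):P a1@(0,3):R a2@(2,5):P a3@(0,1):P a4@(2,1):R
t=3: a0@(2,1):P a1@(0,4):R a2@(2,0):P a3@(0,2):P a4@(2,2):R
t=4: a0@(2,2):P a1@(0,5):R a2@(2,1):P a3@(0,3):P a4@(2,3):R
t=5: a0@(2,3):P a1@(0,0):R a2@(2,2):P a3@(0,4):P a4@(2,4):R
t=6: a0@(2,4):P a1@(0,1):R a2@(2,3):P a3@(0,5):P a4@(2,5):R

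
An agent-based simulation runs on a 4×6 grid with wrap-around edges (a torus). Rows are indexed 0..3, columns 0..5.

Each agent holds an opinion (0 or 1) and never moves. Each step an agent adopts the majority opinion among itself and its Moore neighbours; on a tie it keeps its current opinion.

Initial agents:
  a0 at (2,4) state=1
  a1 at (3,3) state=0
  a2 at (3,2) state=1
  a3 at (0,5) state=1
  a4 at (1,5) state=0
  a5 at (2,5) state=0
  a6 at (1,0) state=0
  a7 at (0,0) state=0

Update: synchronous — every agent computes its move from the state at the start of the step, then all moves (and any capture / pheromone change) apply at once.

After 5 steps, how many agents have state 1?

2

t=1: a0@(2,4):0 a1@(3,3):1 a2@(3,2):1 a3@(0,5):0 a4@(1,5):0 a5@(2,5):0 a6@(1,0):0 a7@(0,0):0
t=2: (unchanged — steady state)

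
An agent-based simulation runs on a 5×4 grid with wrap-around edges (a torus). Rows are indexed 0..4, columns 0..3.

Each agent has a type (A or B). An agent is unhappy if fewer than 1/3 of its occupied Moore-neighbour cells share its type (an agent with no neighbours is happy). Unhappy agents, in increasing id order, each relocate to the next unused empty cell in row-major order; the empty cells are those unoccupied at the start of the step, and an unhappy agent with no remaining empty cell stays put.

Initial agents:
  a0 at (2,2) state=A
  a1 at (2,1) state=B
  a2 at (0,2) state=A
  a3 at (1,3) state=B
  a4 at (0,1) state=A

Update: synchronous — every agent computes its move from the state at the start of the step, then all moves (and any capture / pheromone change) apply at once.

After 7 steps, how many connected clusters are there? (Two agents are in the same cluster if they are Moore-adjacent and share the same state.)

t=1: a0@(0,0):A a1@(0,3):B a2@(0,2):A a3@(1,0):B a4@(0,1):A
t=2: (unchanged — steady state)

2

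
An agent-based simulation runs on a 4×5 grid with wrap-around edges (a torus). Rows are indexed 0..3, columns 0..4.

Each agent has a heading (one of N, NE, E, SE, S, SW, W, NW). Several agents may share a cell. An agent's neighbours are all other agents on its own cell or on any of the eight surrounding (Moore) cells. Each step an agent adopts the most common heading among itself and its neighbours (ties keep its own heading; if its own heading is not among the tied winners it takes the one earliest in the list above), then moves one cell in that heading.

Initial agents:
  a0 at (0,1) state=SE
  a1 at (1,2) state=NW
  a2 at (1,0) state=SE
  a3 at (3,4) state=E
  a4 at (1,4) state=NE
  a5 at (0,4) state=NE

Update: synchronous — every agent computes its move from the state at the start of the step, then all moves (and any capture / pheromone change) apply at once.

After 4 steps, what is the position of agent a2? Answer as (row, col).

(1, 4)

t=1: a0@(1,2):SE a1@(0,1):NW a2@(2,1):SE a3@(3,0):E a4@(0,0):NE a5@(3,0):NE
t=2: a0@(2,3):SE a1@(3,2):NE a2@(3,2):SE a3@(2,1):NE a4@(3,1):NE a5@(2,1):NE
t=3: a0@(3,4):SE a1@(2,3):NE a2@(2,3):NE a3@(1,2):NE a4@(2,2):NE a5@(1,2):NE
t=4: a0@(2,0):NE a1@(1,4):NE a2@(1,4):NE a3@(0,3):NE a4@(1,3):NE a5@(0,3):NE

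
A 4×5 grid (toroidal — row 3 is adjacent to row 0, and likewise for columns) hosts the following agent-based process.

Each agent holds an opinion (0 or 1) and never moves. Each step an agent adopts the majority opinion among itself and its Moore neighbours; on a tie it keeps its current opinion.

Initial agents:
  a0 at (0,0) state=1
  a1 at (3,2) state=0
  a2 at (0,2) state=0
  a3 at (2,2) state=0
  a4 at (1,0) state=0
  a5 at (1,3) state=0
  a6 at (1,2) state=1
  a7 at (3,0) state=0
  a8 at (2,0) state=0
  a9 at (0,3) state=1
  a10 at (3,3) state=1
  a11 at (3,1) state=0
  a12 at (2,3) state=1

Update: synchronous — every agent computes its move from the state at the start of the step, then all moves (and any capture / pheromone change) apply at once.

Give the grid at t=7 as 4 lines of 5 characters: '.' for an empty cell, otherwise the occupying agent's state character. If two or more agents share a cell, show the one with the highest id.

0.01.
0.10.
0.01.
0001.

t=1: a0@(0,0):0 a1@(3,2):0 a2@(0,2):0 a3@(2,2):0 a4@(1,0):0 a5@(1,3):0 a6@(1,2):1 a7@(3,0):0 a8@(2,0):0 a9@(0,3):1 a10@(3,3):1 a11@(3,1):0 a12@(2,3):1
t=2: (unchanged — steady state)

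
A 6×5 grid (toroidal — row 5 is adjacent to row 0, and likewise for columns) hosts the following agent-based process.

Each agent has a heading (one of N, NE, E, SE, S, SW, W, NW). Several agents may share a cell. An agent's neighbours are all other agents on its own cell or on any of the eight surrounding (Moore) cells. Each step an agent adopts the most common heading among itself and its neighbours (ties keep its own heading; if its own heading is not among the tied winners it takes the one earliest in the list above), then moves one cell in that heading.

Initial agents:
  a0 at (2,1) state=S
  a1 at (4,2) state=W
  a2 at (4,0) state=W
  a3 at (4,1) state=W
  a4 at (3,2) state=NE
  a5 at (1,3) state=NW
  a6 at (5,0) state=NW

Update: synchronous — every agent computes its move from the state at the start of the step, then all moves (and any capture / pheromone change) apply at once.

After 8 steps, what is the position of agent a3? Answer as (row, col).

(4, 3)

t=1: a0@(3,1):S a1@(4,1):W a2@(4,4):W a3@(4,0):W a4@(3,1):W a5@(0,2):NW a6@(5,4):W
t=2: a0@(3,0):W a1@(4,0):W a2@(4,3):W a3@(4,4):W a4@(3,0):W a5@(5,1):NW a6@(5,3):W
t=3: a0@(3,4):W a1@(4,4):W a2@(4,2):W a3@(4,3):W a4@(3,4):W a5@(4,0):NW a6@(5,2):W
t=4: a0@(3,3):W a1@(4,3):W a2@(4,1):W a3@(4,2):W a4@(3,3):W a5@(4,4):W a6@(5,1):W
t=5: a0@(3,2):W a1@(4,2):W a2@(4,0):W a3@(4,1):W a4@(3,2):W a5@(4,3):W a6@(5,0):W
t=6: a0@(3,1):W a1@(4,1):W a2@(4,4):W a3@(4,0):W a4@(3,1):W a5@(4,2):W a6@(5,4):W
t=7: a0@(3,0):W a1@(4,0):W a2@(4,3):W a3@(4,4):W a4@(3,0):W a5@(4,1):W a6@(5,3):W
t=8: a0@(3,4):W a1@(4,4):W a2@(4,2):W a3@(4,3):W a4@(3,4):W a5@(4,0):W a6@(5,2):W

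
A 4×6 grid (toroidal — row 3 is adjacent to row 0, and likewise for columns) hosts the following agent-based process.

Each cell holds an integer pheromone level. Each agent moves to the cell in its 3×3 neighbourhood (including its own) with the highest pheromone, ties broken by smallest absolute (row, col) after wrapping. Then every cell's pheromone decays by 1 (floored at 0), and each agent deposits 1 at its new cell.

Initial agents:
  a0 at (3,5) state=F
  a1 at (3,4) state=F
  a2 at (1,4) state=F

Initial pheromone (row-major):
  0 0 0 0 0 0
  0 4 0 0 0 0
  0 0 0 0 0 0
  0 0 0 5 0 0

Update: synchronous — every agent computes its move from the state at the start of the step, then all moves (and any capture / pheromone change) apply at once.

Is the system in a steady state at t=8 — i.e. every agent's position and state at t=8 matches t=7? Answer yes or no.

yes

t=1: a0@(0,0) a1@(3,3) a2@(0,3) | pheromone: 1 0 0 1 0 0 / 0 3 0 0 0 0 / 0 0 0 0 0 0 / 0 0 0 5 0 0
t=2: a0@(1,1) a1@(3,3) a2@(3,3) | pheromone: 0 0 0 0 0 0 / 0 3 0 0 0 0 / 0 0 0 0 0 0 / 0 0 0 6 0 0
t=3: a0@(1,1) a1@(3,3) a2@(3,3) | pheromone: 0 0 0 0 0 0 / 0 3 0 0 0 0 / 0 0 0 0 0 0 / 0 0 0 7 0 0
t=4: a0@(1,1) a1@(3,3) a2@(3,3) | pheromone: 0 0 0 0 0 0 / 0 3 0 0 0 0 / 0 0 0 0 0 0 / 0 0 0 8 0 0
t=5: a0@(1,1) a1@(3,3) a2@(3,3) | pheromone: 0 0 0 0 0 0 / 0 3 0 0 0 0 / 0 0 0 0 0 0 / 0 0 0 9 0 0
t=6: a0@(1,1) a1@(3,3) a2@(3,3) | pheromone: 0 0 0 0 0 0 / 0 3 0 0 0 0 / 0 0 0 0 0 0 / 0 0 0 10 0 0
t=7: a0@(1,1) a1@(3,3) a2@(3,3) | pheromone: 0 0 0 0 0 0 / 0 3 0 0 0 0 / 0 0 0 0 0 0 / 0 0 0 11 0 0
t=8: a0@(1,1) a1@(3,3) a2@(3,3) | pheromone: 0 0 0 0 0 0 / 0 3 0 0 0 0 / 0 0 0 0 0 0 / 0 0 0 12 0 0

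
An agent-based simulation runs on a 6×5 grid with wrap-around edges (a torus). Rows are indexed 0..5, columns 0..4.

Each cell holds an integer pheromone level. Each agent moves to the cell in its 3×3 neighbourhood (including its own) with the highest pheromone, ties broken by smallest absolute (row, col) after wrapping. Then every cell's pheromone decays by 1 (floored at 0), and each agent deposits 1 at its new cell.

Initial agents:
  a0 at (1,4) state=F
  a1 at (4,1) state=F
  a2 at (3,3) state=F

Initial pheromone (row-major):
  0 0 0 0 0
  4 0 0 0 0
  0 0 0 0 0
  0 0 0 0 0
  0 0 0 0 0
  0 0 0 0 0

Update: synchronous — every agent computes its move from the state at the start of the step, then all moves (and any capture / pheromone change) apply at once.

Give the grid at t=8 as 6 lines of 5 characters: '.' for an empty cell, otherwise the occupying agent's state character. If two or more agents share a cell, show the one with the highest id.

.....
F....
..F..
F....
.....
.....

t=1: a0@(1,0) a1@(3,0) a2@(2,2) | pheromone: 0 0 0 0 0 / 4 0 0 0 0 / 0 0 1 0 0 / 1 0 0 0 0 / 0 0 0 0 0 / 0 0 0 0 0
t=2: (unchanged — steady state)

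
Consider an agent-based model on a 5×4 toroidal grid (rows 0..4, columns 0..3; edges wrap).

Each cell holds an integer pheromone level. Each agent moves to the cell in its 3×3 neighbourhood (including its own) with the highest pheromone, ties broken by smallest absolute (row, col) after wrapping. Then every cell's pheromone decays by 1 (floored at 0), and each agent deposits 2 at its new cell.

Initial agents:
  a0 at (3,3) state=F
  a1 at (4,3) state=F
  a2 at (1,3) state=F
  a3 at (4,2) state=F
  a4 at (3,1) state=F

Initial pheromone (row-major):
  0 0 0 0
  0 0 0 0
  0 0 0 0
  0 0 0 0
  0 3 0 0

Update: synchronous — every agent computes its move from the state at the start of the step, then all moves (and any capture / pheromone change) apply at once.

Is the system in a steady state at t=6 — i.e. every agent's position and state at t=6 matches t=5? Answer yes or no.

t=1: a0@(2,0) a1@(0,0) a2@(0,0) a3@(4,1) a4@(4,1) | pheromone: 4 0 0 0 / 0 0 0 0 / 2 0 0 0 / 0 0 0 0 / 0 6 0 0
t=2: a0@(2,0) a1@(4,1) a2@(4,1) a3@(4,1) a4@(4,1) | pheromone: 3 0 0 0 / 0 0 0 0 / 3 0 0 0 / 0 0 0 0 / 0 13 0 0
t=3: a0@(2,0) a1@(4,1) a2@(4,1) a3@(4,1) a4@(4,1) | pheromone: 2 0 0 0 / 0 0 0 0 / 4 0 0 0 / 0 0 0 0 / 0 20 0 0
t=4: a0@(2,0) a1@(4,1) a2@(4,1) a3@(4,1) a4@(4,1) | pheromone: 1 0 0 0 / 0 0 0 0 / 5 0 0 0 / 0 0 0 0 / 0 27 0 0
t=5: a0@(2,0) a1@(4,1) a2@(4,1) a3@(4,1) a4@(4,1) | pheromone: 0 0 0 0 / 0 0 0 0 / 6 0 0 0 / 0 0 0 0 / 0 34 0 0
t=6: a0@(2,0) a1@(4,1) a2@(4,1) a3@(4,1) a4@(4,1) | pheromone: 0 0 0 0 / 0 0 0 0 / 7 0 0 0 / 0 0 0 0 / 0 41 0 0

yes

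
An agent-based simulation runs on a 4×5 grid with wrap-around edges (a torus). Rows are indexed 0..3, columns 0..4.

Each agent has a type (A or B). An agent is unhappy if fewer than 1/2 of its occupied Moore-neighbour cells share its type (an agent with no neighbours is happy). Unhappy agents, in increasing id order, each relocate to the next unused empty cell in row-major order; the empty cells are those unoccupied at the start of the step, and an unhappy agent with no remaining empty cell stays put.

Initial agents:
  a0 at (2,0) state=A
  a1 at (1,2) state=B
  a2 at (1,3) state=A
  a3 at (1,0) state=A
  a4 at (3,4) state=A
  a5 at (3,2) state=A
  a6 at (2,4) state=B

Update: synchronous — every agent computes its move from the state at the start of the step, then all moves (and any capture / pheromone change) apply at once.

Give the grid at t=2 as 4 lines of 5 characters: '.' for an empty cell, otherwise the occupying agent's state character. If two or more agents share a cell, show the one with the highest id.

.A.BB
A....
A....
..A.A

t=1: a0@(2,0):A a1@(0,0):B a2@(0,1):A a3@(1,0):A a4@(3,4):A a5@(3,2):A a6@(0,2):B
t=2: a0@(2,0):A a1@(0,3):B a2@(0,1):A a3@(1,0):A a4@(3,4):A a5@(3,2):A a6@(0,4):B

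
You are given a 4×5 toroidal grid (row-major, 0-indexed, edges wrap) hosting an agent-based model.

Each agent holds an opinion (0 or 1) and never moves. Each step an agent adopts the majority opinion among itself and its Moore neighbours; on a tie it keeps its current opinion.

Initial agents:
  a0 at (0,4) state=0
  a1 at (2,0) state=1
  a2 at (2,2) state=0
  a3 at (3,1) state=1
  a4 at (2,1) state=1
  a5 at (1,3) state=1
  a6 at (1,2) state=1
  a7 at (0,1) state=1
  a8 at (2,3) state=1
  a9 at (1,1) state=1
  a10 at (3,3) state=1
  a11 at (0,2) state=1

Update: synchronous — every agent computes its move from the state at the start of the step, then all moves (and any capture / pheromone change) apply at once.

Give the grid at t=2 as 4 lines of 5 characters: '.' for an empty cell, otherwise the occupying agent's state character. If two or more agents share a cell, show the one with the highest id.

.11.1
.111.
1111.
.1.1.

t=1: a0@(0,4):1 a1@(2,0):1 a2@(2,2):1 a3@(3,1):1 a4@(2,1):1 a5@(1,3):1 a6@(1,2):1 a7@(0,1):1 a8@(2,3):1 a9@(1,1):1 a10@(3,3):1 a11@(0,2):1
t=2: (unchanged — steady state)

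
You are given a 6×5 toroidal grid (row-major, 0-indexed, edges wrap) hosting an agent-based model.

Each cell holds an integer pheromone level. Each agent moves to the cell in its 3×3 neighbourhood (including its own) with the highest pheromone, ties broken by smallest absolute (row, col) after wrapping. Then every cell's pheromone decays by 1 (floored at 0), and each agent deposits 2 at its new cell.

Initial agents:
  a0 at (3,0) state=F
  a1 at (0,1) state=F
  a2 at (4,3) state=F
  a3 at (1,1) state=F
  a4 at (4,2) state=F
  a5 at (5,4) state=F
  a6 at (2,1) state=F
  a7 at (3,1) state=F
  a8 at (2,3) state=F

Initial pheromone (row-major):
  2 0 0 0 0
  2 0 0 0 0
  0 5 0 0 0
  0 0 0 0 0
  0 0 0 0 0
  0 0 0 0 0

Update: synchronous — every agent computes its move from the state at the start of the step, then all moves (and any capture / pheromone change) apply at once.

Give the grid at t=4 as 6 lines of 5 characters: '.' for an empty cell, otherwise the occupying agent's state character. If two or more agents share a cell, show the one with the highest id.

F....
.....
.F...
.....
.....
.....

t=1: a0@(2,1) a1@(0,0) a2@(3,2) a3@(2,1) a4@(3,1) a5@(0,0) a6@(2,1) a7@(2,1) a8@(1,2) | pheromone: 5 0 0 0 0 / 1 0 2 0 0 / 0 12 0 0 0 / 0 2 2 0 0 / 0 0 0 0 0 / 0 0 0 0 0
t=2: a0@(2,1) a1@(0,0) a2@(2,1) a3@(2,1) a4@(2,1) a5@(0,0) a6@(2,1) a7@(2,1) a8@(2,1) | pheromone: 8 0 0 0 0 / 0 0 1 0 0 / 0 25 0 0 0 / 0 1 1 0 0 / 0 0 0 0 0 / 0 0 0 0 0
t=3: a0@(2,1) a1@(0,0) a2@(2,1) a3@(2,1) a4@(2,1) a5@(0,0) a6@(2,1) a7@(2,1) a8@(2,1) | pheromone: 11 0 0 0 0 / 0 0 0 0 0 / 0 38 0 0 0 / 0 0 0 0 0 / 0 0 0 0 0 / 0 0 0 0 0
t=4: a0@(2,1) a1@(0,0) a2@(2,1) a3@(2,1) a4@(2,1) a5@(0,0) a6@(2,1) a7@(2,1) a8@(2,1) | pheromone: 14 0 0 0 0 / 0 0 0 0 0 / 0 51 0 0 0 / 0 0 0 0 0 / 0 0 0 0 0 / 0 0 0 0 0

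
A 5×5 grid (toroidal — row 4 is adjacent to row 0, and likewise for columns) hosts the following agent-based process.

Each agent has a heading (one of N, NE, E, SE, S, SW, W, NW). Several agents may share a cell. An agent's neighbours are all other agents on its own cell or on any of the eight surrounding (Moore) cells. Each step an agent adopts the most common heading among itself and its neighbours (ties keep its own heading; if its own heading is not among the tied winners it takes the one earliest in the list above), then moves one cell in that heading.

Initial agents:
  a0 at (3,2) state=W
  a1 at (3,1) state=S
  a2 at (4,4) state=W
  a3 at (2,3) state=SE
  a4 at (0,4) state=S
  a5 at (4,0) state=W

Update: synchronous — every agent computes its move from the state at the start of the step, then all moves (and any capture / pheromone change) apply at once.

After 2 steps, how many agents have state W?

t=1: a0@(3,1):W a1@(3,0):W a2@(4,3):W a3@(3,4):SE a4@(0,3):W a5@(4,4):W
t=2: a0@(3,0):W a1@(3,4):W a2@(4,2):W a3@(3,3):W a4@(0,2):W a5@(4,3):W

6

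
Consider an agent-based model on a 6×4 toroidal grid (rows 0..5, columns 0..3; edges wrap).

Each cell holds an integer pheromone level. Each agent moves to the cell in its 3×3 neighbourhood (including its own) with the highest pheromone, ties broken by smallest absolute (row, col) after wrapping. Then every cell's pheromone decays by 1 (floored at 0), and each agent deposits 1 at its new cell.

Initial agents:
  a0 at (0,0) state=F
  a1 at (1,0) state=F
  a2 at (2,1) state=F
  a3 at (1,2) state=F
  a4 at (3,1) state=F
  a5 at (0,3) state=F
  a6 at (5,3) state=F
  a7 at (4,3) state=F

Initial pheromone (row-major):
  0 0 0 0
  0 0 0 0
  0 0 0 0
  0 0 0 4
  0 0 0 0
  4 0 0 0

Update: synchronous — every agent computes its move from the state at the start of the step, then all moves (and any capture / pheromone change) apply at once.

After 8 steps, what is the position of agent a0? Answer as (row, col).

t=1: a0@(5,0) a1@(0,0) a2@(1,0) a3@(0,1) a4@(2,0) a5@(5,0) a6@(5,0) a7@(3,3) | pheromone: 1 1 0 0 / 1 0 0 0 / 1 0 0 0 / 0 0 0 4 / 0 0 0 0 / 6 0 0 0
t=2: a0@(5,0) a1@(5,0) a2@(0,0) a3@(5,0) a4@(3,3) a5@(5,0) a6@(5,0) a7@(3,3) | pheromone: 1 0 0 0 / 0 0 0 0 / 0 0 0 0 / 0 0 0 5 / 0 0 0 0 / 10 0 0 0
t=3: a0@(5,0) a1@(5,0) a2@(5,0) a3@(5,0) a4@(3,3) a5@(5,0) a6@(5,0) a7@(3,3) | pheromone: 0 0 0 0 / 0 0 0 0 / 0 0 0 0 / 0 0 0 6 / 0 0 0 0 / 15 0 0 0
t=4: a0@(5,0) a1@(5,0) a2@(5,0) a3@(5,0) a4@(3,3) a5@(5,0) a6@(5,0) a7@(3,3) | pheromone: 0 0 0 0 / 0 0 0 0 / 0 0 0 0 / 0 0 0 7 / 0 0 0 0 / 20 0 0 0
t=5: a0@(5,0) a1@(5,0) a2@(5,0) a3@(5,0) a4@(3,3) a5@(5,0) a6@(5,0) a7@(3,3) | pheromone: 0 0 0 0 / 0 0 0 0 / 0 0 0 0 / 0 0 0 8 / 0 0 0 0 / 25 0 0 0
t=6: a0@(5,0) a1@(5,0) a2@(5,0) a3@(5,0) a4@(3,3) a5@(5,0) a6@(5,0) a7@(3,3) | pheromone: 0 0 0 0 / 0 0 0 0 / 0 0 0 0 / 0 0 0 9 / 0 0 0 0 / 30 0 0 0
t=7: a0@(5,0) a1@(5,0) a2@(5,0) a3@(5,0) a4@(3,3) a5@(5,0) a6@(5,0) a7@(3,3) | pheromone: 0 0 0 0 / 0 0 0 0 / 0 0 0 0 / 0 0 0 10 / 0 0 0 0 / 35 0 0 0
t=8: a0@(5,0) a1@(5,0) a2@(5,0) a3@(5,0) a4@(3,3) a5@(5,0) a6@(5,0) a7@(3,3) | pheromone: 0 0 0 0 / 0 0 0 0 / 0 0 0 0 / 0 0 0 11 / 0 0 0 0 / 40 0 0 0

(5, 0)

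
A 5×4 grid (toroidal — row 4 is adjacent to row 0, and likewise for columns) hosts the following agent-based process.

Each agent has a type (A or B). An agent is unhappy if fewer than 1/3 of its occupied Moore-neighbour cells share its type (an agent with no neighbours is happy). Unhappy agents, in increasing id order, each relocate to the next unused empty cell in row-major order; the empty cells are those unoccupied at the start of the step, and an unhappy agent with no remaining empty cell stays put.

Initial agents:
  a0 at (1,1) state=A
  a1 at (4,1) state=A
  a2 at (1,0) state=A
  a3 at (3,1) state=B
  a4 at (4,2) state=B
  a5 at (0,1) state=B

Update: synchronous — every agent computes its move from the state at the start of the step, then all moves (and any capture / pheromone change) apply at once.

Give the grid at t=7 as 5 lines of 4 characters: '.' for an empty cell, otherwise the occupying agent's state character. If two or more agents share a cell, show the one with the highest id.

A.B.
AA..
....
.B..
..B.

t=1: a0@(1,1):A a1@(0,0):A a2@(1,0):A a3@(3,1):B a4@(4,2):B a5@(0,2):B
t=2: (unchanged — steady state)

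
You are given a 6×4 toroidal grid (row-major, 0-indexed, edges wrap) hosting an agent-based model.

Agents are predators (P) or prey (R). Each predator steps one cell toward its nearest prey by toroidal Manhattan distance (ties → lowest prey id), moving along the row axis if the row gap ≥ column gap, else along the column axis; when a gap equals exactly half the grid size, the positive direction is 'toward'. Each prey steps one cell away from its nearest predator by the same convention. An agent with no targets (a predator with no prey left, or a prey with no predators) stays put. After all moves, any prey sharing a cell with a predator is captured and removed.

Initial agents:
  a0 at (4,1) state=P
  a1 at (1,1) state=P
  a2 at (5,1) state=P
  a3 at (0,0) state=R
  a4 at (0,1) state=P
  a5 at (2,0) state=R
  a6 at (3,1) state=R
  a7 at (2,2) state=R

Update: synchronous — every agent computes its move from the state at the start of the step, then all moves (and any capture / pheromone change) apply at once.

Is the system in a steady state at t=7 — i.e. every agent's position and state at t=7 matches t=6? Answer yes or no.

yes

t=1: a0@(3,1):P a1@(0,1):P a2@(0,1):P a3@(0,3):R a4@(0,0):P a5@(3,0):R a6@(2,1):R a7@(3,2):R
t=2: a0@(3,0):P a1@(0,2):P a2@(0,2):P a4@(0,3):P a5@(3,3):R a6@(1,1):R a7@(3,3):R
t=3: a0@(3,3):P a1@(1,2):P a2@(1,2):P a4@(1,3):P a5@(3,2):R a6@(2,1):R a7@(3,2):R
t=4: a0@(3,2):P a1@(2,2):P a2@(2,2):P a4@(2,3):P a5@(3,1):R a6@(3,1):R a7@(3,1):R
t=5: a0@(3,1):P a1@(3,2):P a2@(3,2):P a4@(2,0):P a5@(3,0):R a6@(3,0):R a7@(3,0):R
t=6: a0@(3,0):P a1@(3,3):P a2@(3,3):P a4@(3,0):P
t=7: (unchanged — steady state)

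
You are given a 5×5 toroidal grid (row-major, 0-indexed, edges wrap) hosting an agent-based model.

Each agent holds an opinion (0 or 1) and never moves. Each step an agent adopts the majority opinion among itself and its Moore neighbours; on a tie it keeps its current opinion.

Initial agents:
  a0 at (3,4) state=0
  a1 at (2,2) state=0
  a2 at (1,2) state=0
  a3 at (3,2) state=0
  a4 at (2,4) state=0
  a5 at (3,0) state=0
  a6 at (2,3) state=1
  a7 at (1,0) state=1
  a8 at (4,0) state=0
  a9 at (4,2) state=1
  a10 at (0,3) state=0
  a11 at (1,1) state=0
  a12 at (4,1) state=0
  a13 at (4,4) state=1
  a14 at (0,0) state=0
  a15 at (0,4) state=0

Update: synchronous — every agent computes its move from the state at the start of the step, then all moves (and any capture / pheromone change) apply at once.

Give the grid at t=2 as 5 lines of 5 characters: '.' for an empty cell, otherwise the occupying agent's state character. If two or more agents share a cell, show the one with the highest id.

0..00
000..
..000
0.0.0
000.0

t=1: a0@(3,4):0 a1@(2,2):0 a2@(1,2):0 a3@(3,2):0 a4@(2,4):0 a5@(3,0):0 a6@(2,3):0 a7@(1,0):0 a8@(4,0):0 a9@(4,2):0 a10@(0,3):0 a11@(1,1):0 a12@(4,1):0 a13@(4,4):0 a14@(0,0):0 a15@(0,4):0
t=2: (unchanged — steady state)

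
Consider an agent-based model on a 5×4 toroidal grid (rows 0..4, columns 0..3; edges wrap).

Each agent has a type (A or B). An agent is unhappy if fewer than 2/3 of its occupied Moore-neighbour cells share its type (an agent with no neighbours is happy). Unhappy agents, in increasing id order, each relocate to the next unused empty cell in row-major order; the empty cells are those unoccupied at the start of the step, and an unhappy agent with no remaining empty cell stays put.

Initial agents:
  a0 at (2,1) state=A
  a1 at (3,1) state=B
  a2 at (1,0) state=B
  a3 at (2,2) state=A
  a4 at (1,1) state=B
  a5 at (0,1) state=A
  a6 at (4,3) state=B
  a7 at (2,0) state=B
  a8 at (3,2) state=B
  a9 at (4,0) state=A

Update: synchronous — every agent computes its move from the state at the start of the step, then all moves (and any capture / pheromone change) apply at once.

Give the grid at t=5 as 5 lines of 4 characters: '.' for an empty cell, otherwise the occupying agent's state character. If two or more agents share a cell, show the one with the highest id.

t=1: a0@(0,0):A a1@(0,2):B a2@(0,3):B a3@(1,2):A a4@(1,3):B a5@(2,3):A a6@(3,0):B a7@(2,0):B a8@(3,3):B a9@(4,1):A
t=2: a0@(0,1):A a1@(1,0):B a2@(1,1):B a3@(2,1):A a4@(2,2):B a5@(3,1):A a6@(3,2):B a7@(2,0):B a8@(3,3):B a9@(4,0):A
t=3: a0@(0,0):A a1@(0,2):B a2@(0,3):B a3@(1,2):A a4@(1,3):B a5@(2,3):A a6@(3,0):B a7@(4,1):B a8@(3,3):B a9@(4,0):A
t=4: a0@(0,1):A a1@(0,2):B a2@(1,0):B a3@(1,1):A a4@(2,0):B a5@(2,1):A a6@(2,2):B a7@(3,1):B a8@(3,2):B a9@(4,2):A
t=5: a0@(0,0):A a1@(0,3):B a2@(1,2):B a3@(1,3):A a4@(2,3):B a5@(3,0):A a6@(3,3):B a7@(4,0):B a8@(4,1):B a9@(4,3):A

A..B
..BA
...B
A..B
BB.A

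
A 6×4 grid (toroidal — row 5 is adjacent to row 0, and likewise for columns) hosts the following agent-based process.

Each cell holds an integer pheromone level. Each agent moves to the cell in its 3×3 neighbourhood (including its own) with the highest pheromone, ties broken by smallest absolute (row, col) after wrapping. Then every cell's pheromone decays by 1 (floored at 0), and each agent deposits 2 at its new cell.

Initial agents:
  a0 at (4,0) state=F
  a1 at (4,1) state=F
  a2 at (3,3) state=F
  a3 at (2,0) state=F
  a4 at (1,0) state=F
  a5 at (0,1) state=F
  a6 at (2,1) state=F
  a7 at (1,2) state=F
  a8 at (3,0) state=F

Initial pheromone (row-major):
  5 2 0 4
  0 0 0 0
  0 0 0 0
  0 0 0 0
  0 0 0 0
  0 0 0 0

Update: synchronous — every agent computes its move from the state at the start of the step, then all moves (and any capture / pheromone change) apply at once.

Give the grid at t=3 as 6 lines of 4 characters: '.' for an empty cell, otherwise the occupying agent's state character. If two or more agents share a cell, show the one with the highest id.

F...
F...
....
....
....
....

t=1: a0@(3,0) a1@(3,0) a2@(2,0) a3@(1,0) a4@(0,0) a5@(0,0) a6@(1,0) a7@(0,3) a8@(2,0) | pheromone: 8 1 0 5 / 4 0 0 0 / 4 0 0 0 / 4 0 0 0 / 0 0 0 0 / 0 0 0 0
t=2: a0@(2,0) a1@(2,0) a2@(1,0) a3@(0,0) a4@(0,0) a5@(0,0) a6@(0,0) a7@(0,0) a8@(1,0) | pheromone: 17 0 0 4 / 7 0 0 0 / 7 0 0 0 / 3 0 0 0 / 0 0 0 0 / 0 0 0 0
t=3: a0@(1,0) a1@(1,0) a2@(0,0) a3@(0,0) a4@(0,0) a5@(0,0) a6@(0,0) a7@(0,0) a8@(0,0) | pheromone: 30 0 0 3 / 10 0 0 0 / 6 0 0 0 / 2 0 0 0 / 0 0 0 0 / 0 0 0 0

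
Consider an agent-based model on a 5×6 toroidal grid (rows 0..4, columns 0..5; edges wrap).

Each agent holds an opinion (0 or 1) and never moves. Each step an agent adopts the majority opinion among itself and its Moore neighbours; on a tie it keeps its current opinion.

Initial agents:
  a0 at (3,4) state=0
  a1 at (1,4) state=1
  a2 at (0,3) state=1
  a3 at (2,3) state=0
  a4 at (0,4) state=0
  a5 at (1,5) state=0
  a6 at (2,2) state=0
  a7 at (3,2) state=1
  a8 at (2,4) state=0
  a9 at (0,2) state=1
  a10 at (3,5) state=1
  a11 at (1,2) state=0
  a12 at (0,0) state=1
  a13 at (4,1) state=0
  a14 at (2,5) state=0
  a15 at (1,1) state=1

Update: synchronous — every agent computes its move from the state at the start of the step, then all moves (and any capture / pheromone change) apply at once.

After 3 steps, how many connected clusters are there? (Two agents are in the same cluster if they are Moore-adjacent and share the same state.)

2

t=1: a0@(3,4):0 a1@(1,4):0 a2@(0,3):1 a3@(2,3):0 a4@(0,4):0 a5@(1,5):0 a6@(2,2):0 a7@(3,2):0 a8@(2,4):0 a9@(0,2):1 a10@(3,5):0 a11@(1,2):0 a12@(0,0):1 a13@(4,1):1 a14@(2,5):0 a15@(1,1):1
t=2: a0@(3,4):0 a1@(1,4):0 a2@(0,3):0 a3@(2,3):0 a4@(0,4):0 a5@(1,5):0 a6@(2,2):0 a7@(3,2):0 a8@(2,4):0 a9@(0,2):1 a10@(3,5):0 a11@(1,2):0 a12@(0,0):1 a13@(4,1):1 a14@(2,5):0 a15@(1,1):1
t=3: (unchanged — steady state)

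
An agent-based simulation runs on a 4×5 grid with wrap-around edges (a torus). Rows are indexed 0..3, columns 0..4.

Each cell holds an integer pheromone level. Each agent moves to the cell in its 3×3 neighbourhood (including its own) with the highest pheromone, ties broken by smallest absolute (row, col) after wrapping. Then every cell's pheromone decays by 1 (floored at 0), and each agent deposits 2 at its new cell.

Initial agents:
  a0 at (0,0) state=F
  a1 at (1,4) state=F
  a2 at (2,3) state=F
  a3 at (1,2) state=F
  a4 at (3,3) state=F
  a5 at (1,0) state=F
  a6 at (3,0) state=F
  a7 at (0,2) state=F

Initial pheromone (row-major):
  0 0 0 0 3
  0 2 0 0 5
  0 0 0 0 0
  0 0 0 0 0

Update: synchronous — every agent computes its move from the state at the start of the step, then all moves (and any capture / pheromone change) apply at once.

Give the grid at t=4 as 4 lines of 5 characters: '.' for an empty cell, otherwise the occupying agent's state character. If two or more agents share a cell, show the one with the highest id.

t=1: a0@(1,4) a1@(1,4) a2@(1,4) a3@(1,1) a4@(0,4) a5@(1,4) a6@(0,4) a7@(1,1) | pheromone: 0 0 0 0 6 / 0 5 0 0 12 / 0 0 0 0 0 / 0 0 0 0 0
t=2: a0@(1,4) a1@(1,4) a2@(1,4) a3@(1,1) a4@(1,4) a5@(1,4) a6@(1,4) a7@(1,1) | pheromone: 0 0 0 0 5 / 0 8 0 0 23 / 0 0 0 0 0 / 0 0 0 0 0
t=3: a0@(1,4) a1@(1,4) a2@(1,4) a3@(1,1) a4@(1,4) a5@(1,4) a6@(1,4) a7@(1,1) | pheromone: 0 0 0 0 4 / 0 11 0 0 34 / 0 0 0 0 0 / 0 0 0 0 0
t=4: a0@(1,4) a1@(1,4) a2@(1,4) a3@(1,1) a4@(1,4) a5@(1,4) a6@(1,4) a7@(1,1) | pheromone: 0 0 0 0 3 / 0 14 0 0 45 / 0 0 0 0 0 / 0 0 0 0 0

.....
.F..F
.....
.....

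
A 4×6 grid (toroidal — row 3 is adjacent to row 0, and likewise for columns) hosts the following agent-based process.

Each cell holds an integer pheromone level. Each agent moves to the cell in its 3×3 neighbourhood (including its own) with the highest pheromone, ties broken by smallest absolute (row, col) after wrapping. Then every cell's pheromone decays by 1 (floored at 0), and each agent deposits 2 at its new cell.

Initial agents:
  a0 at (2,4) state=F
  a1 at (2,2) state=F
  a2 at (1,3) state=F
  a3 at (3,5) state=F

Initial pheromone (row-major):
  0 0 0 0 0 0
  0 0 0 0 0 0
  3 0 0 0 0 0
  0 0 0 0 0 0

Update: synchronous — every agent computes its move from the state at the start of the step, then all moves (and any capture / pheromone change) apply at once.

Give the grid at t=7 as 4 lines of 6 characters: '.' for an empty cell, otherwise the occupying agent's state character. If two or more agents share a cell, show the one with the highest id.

t=1: a0@(1,3) a1@(1,1) a2@(0,2) a3@(2,0) | pheromone: 0 0 2 0 0 0 / 0 2 0 2 0 0 / 4 0 0 0 0 0 / 0 0 0 0 0 0
t=2: a0@(0,2) a1@(2,0) a2@(0,2) a3@(2,0) | pheromone: 0 0 5 0 0 0 / 0 1 0 1 0 0 / 7 0 0 0 0 0 / 0 0 0 0 0 0
t=3: a0@(0,2) a1@(2,0) a2@(0,2) a3@(2,0) | pheromone: 0 0 8 0 0 0 / 0 0 0 0 0 0 / 10 0 0 0 0 0 / 0 0 0 0 0 0
t=4: a0@(0,2) a1@(2,0) a2@(0,2) a3@(2,0) | pheromone: 0 0 11 0 0 0 / 0 0 0 0 0 0 / 13 0 0 0 0 0 / 0 0 0 0 0 0
t=5: a0@(0,2) a1@(2,0) a2@(0,2) a3@(2,0) | pheromone: 0 0 14 0 0 0 / 0 0 0 0 0 0 / 16 0 0 0 0 0 / 0 0 0 0 0 0
t=6: a0@(0,2) a1@(2,0) a2@(0,2) a3@(2,0) | pheromone: 0 0 17 0 0 0 / 0 0 0 0 0 0 / 19 0 0 0 0 0 / 0 0 0 0 0 0
t=7: a0@(0,2) a1@(2,0) a2@(0,2) a3@(2,0) | pheromone: 0 0 20 0 0 0 / 0 0 0 0 0 0 / 22 0 0 0 0 0 / 0 0 0 0 0 0

..F...
......
F.....
......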